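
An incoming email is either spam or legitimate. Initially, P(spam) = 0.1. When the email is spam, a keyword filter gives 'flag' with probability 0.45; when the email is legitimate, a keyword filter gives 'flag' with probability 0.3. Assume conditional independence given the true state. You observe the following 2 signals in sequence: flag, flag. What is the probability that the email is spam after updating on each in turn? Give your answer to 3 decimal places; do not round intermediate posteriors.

Apply Bayes' rule sequentially, carrying P(spam) forward.
After 'flag': P(spam) = 0.45·0.1000 / (0.45·0.1000 + 0.3·0.9000) ≈ 0.1429
After 'flag': P(spam) = 0.45·0.1429 / (0.45·0.1429 + 0.3·0.8571) ≈ 0.2000

0.200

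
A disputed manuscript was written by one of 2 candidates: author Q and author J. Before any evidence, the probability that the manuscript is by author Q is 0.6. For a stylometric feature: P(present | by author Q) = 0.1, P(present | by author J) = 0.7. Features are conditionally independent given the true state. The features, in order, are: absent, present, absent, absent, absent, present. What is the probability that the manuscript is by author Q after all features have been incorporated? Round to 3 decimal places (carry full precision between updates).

0.713

After 'absent': P(author Q) = 0.9·0.6000 / (0.9·0.6000 + 0.3·0.4000) ≈ 0.8182
After 'present': P(author Q) = 0.1·0.8182 / (0.1·0.8182 + 0.7·0.1818) ≈ 0.3913
After 'absent': P(author Q) = 0.9·0.3913 / (0.9·0.3913 + 0.3·0.6087) ≈ 0.6585
After 'absent': P(author Q) = 0.9·0.6585 / (0.9·0.6585 + 0.3·0.3415) ≈ 0.8526
After 'absent': P(author Q) = 0.9·0.8526 / (0.9·0.8526 + 0.3·0.1474) ≈ 0.9455
After 'present': P(author Q) = 0.1·0.9455 / (0.1·0.9455 + 0.7·0.0545) ≈ 0.7126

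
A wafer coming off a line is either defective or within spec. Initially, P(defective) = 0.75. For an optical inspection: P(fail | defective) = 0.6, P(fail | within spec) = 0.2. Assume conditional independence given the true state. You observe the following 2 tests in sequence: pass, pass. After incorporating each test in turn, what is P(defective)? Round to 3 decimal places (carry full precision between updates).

0.429

Apply Bayes' rule sequentially, carrying P(defective) forward.
After 'pass': P(defective) = 0.4·0.7500 / (0.4·0.7500 + 0.8·0.2500) ≈ 0.6000
After 'pass': P(defective) = 0.4·0.6000 / (0.4·0.6000 + 0.8·0.4000) ≈ 0.4286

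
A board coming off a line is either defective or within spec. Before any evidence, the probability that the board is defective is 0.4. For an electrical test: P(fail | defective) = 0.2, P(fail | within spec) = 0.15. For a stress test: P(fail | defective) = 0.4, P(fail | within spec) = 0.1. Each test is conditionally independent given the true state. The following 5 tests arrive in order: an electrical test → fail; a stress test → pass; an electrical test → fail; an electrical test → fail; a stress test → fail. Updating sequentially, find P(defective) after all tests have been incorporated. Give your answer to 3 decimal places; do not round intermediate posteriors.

After an electrical test='fail': P(defective) = 0.2·0.4000 / (0.2·0.4000 + 0.15·0.6000) ≈ 0.4706
After a stress test='pass': P(defective) = 0.6·0.4706 / (0.6·0.4706 + 0.9·0.5294) ≈ 0.3721
After an electrical test='fail': P(defective) = 0.2·0.3721 / (0.2·0.3721 + 0.15·0.6279) ≈ 0.4414
After an electrical test='fail': P(defective) = 0.2·0.4414 / (0.2·0.4414 + 0.15·0.5586) ≈ 0.5130
After a stress test='fail': P(defective) = 0.4·0.5130 / (0.4·0.5130 + 0.1·0.4870) ≈ 0.8082

0.808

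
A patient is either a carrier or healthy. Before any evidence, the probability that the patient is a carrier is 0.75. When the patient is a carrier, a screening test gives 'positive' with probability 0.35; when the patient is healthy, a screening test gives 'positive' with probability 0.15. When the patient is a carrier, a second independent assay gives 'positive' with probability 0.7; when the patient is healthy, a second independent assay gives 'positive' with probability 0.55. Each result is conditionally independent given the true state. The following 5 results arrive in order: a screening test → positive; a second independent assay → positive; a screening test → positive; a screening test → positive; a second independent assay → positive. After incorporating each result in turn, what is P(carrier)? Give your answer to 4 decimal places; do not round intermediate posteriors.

0.9841

Apply Bayes' rule sequentially, carrying P(carrier) forward.
After a screening test='positive': P(carrier) = 0.35·0.7500 / (0.35·0.7500 + 0.15·0.2500) ≈ 0.8750
After a second independent assay='positive': P(carrier) = 0.7·0.8750 / (0.7·0.8750 + 0.55·0.1250) ≈ 0.8991
After a screening test='positive': P(carrier) = 0.35·0.8991 / (0.35·0.8991 + 0.15·0.1009) ≈ 0.9541
After a screening test='positive': P(carrier) = 0.35·0.9541 / (0.35·0.9541 + 0.15·0.0459) ≈ 0.9798
After a second independent assay='positive': P(carrier) = 0.7·0.9798 / (0.7·0.9798 + 0.55·0.0202) ≈ 0.9841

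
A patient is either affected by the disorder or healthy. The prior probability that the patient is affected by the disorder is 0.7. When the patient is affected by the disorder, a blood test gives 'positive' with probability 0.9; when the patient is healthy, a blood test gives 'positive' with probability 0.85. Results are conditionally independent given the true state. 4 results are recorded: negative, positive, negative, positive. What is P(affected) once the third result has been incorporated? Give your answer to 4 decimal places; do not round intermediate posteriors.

Each posterior becomes the prior for the next update.
After 'negative': P(affected) = 0.1·0.7000 / (0.1·0.7000 + 0.15·0.3000) ≈ 0.6087
After 'positive': P(affected) = 0.9·0.6087 / (0.9·0.6087 + 0.85·0.3913) ≈ 0.6222
After 'negative': P(affected) = 0.1·0.6222 / (0.1·0.6222 + 0.15·0.3778) ≈ 0.5234

0.5234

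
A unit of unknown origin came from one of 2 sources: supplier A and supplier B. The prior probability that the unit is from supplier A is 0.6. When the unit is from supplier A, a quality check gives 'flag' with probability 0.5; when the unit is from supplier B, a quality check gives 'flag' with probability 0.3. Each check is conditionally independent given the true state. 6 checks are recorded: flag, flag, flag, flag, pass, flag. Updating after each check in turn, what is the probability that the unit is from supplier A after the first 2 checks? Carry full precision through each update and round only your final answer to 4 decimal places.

0.8065

After 'flag': P(supplier A) = 0.5·0.6000 / (0.5·0.6000 + 0.3·0.4000) ≈ 0.7143
After 'flag': P(supplier A) = 0.5·0.7143 / (0.5·0.7143 + 0.3·0.2857) ≈ 0.8065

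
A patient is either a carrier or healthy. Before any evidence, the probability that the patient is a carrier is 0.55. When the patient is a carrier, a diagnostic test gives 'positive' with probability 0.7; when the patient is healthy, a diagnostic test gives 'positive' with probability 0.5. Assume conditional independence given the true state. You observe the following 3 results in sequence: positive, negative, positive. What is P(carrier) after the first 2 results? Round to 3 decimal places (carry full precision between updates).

After 'positive': P(carrier) = 0.7·0.5500 / (0.7·0.5500 + 0.5·0.4500) ≈ 0.6311
After 'negative': P(carrier) = 0.3·0.6311 / (0.3·0.6311 + 0.5·0.3689) ≈ 0.5066

0.507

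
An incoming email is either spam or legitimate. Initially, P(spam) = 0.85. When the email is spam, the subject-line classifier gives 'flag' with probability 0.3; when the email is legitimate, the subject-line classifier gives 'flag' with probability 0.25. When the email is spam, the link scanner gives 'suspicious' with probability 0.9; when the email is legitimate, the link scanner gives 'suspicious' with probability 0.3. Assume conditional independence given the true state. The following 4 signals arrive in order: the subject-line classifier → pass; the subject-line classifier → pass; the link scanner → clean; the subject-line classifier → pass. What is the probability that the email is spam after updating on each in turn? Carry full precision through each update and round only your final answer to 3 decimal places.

After the subject-line classifier='pass': P(spam) = 0.7·0.8500 / (0.7·0.8500 + 0.75·0.1500) ≈ 0.8410
After the subject-line classifier='pass': P(spam) = 0.7·0.8410 / (0.7·0.8410 + 0.75·0.1590) ≈ 0.8315
After the link scanner='clean': P(spam) = 0.1·0.8315 / (0.1·0.8315 + 0.7·0.1685) ≈ 0.4136
After the subject-line classifier='pass': P(spam) = 0.7·0.4136 / (0.7·0.4136 + 0.75·0.5864) ≈ 0.3969

0.397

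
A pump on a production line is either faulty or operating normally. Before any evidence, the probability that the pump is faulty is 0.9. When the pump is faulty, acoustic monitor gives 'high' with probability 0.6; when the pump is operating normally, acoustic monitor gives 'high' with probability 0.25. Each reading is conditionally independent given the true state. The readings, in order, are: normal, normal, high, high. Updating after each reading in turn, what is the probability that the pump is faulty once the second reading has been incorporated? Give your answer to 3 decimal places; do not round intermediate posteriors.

0.719

Apply Bayes' rule sequentially, carrying P(faulty) forward.
After 'normal': P(faulty) = 0.4·0.9000 / (0.4·0.9000 + 0.75·0.1000) ≈ 0.8276
After 'normal': P(faulty) = 0.4·0.8276 / (0.4·0.8276 + 0.75·0.1724) ≈ 0.7191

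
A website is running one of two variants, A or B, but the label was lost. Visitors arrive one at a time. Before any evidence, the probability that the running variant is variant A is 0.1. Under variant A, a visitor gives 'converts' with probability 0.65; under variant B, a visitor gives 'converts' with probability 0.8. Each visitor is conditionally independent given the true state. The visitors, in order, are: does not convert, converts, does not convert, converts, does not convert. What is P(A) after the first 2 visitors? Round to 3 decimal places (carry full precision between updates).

After 'does not convert': P(A) = 0.35·0.1000 / (0.35·0.1000 + 0.2·0.9000) ≈ 0.1628
After 'converts': P(A) = 0.65·0.1628 / (0.65·0.1628 + 0.8·0.8372) ≈ 0.1364

0.136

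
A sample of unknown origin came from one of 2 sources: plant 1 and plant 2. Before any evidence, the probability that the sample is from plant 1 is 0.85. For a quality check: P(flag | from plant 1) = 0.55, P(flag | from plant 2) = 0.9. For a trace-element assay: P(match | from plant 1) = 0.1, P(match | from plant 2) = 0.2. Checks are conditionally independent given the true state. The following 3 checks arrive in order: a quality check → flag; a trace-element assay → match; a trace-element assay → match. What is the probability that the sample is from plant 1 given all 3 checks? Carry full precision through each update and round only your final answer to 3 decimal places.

0.464

After a quality check='flag': P(plant 1) = 0.55·0.8500 / (0.55·0.8500 + 0.9·0.1500) ≈ 0.7759
After a trace-element assay='match': P(plant 1) = 0.1·0.7759 / (0.1·0.7759 + 0.2·0.2241) ≈ 0.6339
After a trace-element assay='match': P(plant 1) = 0.1·0.6339 / (0.1·0.6339 + 0.2·0.3661) ≈ 0.4640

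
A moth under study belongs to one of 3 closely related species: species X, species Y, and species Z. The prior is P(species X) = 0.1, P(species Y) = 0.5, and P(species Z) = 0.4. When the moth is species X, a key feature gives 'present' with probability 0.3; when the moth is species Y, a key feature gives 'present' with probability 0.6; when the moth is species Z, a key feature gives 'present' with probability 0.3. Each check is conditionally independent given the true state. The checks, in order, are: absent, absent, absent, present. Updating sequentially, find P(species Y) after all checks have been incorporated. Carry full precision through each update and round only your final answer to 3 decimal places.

Each posterior becomes the prior for the next update.
After 'absent': normaliser = 0.7·0.1000 + 0.4·0.5000 + 0.7·0.4000; P(species X) ≈ 0.1273, P(species Y) ≈ 0.3636, P(species Z) ≈ 0.5091
After 'absent': normaliser = 0.7·0.1273 + 0.4·0.3636 + 0.7·0.5091; P(species X) ≈ 0.1508, P(species Y) ≈ 0.2462, P(species Z) ≈ 0.6031
After 'absent': normaliser = 0.7·0.1508 + 0.4·0.2462 + 0.7·0.6031; P(species X) ≈ 0.1686, P(species Y) ≈ 0.1572, P(species Z) ≈ 0.6742
After 'present': normaliser = 0.3·0.1686 + 0.6·0.1572 + 0.3·0.6742; P(species X) ≈ 0.1456, P(species Y) ≈ 0.2718, P(species Z) ≈ 0.5826

0.272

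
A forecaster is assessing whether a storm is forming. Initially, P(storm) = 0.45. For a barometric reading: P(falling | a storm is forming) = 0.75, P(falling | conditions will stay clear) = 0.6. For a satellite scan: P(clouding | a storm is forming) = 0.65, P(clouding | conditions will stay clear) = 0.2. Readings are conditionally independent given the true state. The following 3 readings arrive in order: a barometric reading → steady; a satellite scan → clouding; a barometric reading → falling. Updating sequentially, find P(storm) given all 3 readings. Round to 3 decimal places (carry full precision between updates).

0.675

After a barometric reading='steady': P(storm) = 0.25·0.4500 / (0.25·0.4500 + 0.4·0.5500) ≈ 0.3383
After a satellite scan='clouding': P(storm) = 0.65·0.3383 / (0.65·0.3383 + 0.2·0.6617) ≈ 0.6243
After a barometric reading='falling': P(storm) = 0.75·0.6243 / (0.75·0.6243 + 0.6·0.3757) ≈ 0.6751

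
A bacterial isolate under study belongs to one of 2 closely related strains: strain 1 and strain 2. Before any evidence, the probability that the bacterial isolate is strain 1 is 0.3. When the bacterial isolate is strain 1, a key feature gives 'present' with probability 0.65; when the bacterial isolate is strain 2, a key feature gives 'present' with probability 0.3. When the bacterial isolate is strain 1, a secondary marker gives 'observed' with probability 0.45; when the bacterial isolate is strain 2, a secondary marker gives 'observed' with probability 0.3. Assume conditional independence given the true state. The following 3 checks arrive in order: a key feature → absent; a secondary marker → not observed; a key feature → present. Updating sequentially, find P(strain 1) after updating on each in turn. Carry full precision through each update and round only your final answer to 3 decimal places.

After a key feature='absent': P(strain 1) = 0.35·0.3000 / (0.35·0.3000 + 0.7·0.7000) ≈ 0.1765
After a secondary marker='not observed': P(strain 1) = 0.55·0.1765 / (0.55·0.1765 + 0.7·0.8235) ≈ 0.1441
After a key feature='present': P(strain 1) = 0.65·0.1441 / (0.65·0.1441 + 0.3·0.8559) ≈ 0.2673

0.267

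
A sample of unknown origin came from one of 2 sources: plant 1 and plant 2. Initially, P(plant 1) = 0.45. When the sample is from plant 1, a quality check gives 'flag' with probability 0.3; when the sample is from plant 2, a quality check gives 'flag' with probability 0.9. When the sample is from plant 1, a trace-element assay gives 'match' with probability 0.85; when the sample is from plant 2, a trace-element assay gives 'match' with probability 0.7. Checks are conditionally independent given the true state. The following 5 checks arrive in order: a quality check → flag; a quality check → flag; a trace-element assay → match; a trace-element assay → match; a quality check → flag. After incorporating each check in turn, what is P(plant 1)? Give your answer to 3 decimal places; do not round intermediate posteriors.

After a quality check='flag': P(plant 1) = 0.3·0.4500 / (0.3·0.4500 + 0.9·0.5500) ≈ 0.2143
After a quality check='flag': P(plant 1) = 0.3·0.2143 / (0.3·0.2143 + 0.9·0.7857) ≈ 0.0833
After a trace-element assay='match': P(plant 1) = 0.85·0.0833 / (0.85·0.0833 + 0.7·0.9167) ≈ 0.0994
After a trace-element assay='match': P(plant 1) = 0.85·0.0994 / (0.85·0.0994 + 0.7·0.9006) ≈ 0.1182
After a quality check='flag': P(plant 1) = 0.3·0.1182 / (0.3·0.1182 + 0.9·0.8818) ≈ 0.0428

0.043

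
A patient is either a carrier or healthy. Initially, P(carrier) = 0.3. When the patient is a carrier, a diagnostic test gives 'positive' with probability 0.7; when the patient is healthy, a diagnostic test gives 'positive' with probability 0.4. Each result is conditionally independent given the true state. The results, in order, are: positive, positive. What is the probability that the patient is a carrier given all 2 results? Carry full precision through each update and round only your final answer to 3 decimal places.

0.568

After 'positive': P(carrier) = 0.7·0.3000 / (0.7·0.3000 + 0.4·0.7000) ≈ 0.4286
After 'positive': P(carrier) = 0.7·0.4286 / (0.7·0.4286 + 0.4·0.5714) ≈ 0.5676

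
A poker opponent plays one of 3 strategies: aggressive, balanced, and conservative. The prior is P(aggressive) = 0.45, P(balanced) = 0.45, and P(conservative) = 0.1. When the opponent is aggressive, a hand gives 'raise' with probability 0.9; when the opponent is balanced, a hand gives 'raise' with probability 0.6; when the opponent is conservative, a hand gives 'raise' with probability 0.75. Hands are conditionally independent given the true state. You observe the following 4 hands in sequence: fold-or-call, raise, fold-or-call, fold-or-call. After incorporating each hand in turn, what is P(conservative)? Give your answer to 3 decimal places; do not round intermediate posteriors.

After 'fold-or-call': normaliser = 0.1·0.4500 + 0.4·0.4500 + 0.25·0.1000; P(aggressive) ≈ 0.1800, P(balanced) ≈ 0.7200, P(conservative) ≈ 0.1000
After 'raise': normaliser = 0.9·0.1800 + 0.6·0.7200 + 0.75·0.1000; P(aggressive) ≈ 0.2422, P(balanced) ≈ 0.6457, P(conservative) ≈ 0.1121
After 'fold-or-call': normaliser = 0.1·0.2422 + 0.4·0.6457 + 0.25·0.1121; P(aggressive) ≈ 0.0780, P(balanced) ≈ 0.8318, P(conservative) ≈ 0.0903
After 'fold-or-call': normaliser = 0.1·0.0780 + 0.4·0.8318 + 0.25·0.0903; P(aggressive) ≈ 0.0215, P(balanced) ≈ 0.9164, P(conservative) ≈ 0.0621

0.062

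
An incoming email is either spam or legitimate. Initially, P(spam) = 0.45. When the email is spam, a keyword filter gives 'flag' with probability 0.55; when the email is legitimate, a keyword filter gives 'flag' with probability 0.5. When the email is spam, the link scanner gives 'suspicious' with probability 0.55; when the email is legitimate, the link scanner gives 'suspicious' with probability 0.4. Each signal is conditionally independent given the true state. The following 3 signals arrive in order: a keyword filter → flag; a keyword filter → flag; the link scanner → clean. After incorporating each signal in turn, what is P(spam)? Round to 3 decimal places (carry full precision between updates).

0.426

After a keyword filter='flag': P(spam) = 0.55·0.4500 / (0.55·0.4500 + 0.5·0.5500) ≈ 0.4737
After a keyword filter='flag': P(spam) = 0.55·0.4737 / (0.55·0.4737 + 0.5·0.5263) ≈ 0.4975
After the link scanner='clean': P(spam) = 0.45·0.4975 / (0.45·0.4975 + 0.6·0.5025) ≈ 0.4261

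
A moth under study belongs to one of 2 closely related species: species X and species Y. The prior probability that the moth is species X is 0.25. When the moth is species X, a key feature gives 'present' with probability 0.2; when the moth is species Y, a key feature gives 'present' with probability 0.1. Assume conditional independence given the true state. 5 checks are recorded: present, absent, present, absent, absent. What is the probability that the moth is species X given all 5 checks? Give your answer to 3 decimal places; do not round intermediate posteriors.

After 'present': P(species X) = 0.2·0.2500 / (0.2·0.2500 + 0.1·0.7500) ≈ 0.4000
After 'absent': P(species X) = 0.8·0.4000 / (0.8·0.4000 + 0.9·0.6000) ≈ 0.3721
After 'present': P(species X) = 0.2·0.3721 / (0.2·0.3721 + 0.1·0.6279) ≈ 0.5424
After 'absent': P(species X) = 0.8·0.5424 / (0.8·0.5424 + 0.9·0.4576) ≈ 0.5130
After 'absent': P(species X) = 0.8·0.5130 / (0.8·0.5130 + 0.9·0.4870) ≈ 0.4836

0.484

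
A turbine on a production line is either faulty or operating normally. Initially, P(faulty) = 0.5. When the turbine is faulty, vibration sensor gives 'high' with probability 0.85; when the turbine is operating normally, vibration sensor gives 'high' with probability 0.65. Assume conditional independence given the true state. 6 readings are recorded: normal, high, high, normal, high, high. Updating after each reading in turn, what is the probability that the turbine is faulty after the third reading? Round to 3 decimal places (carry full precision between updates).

Apply Bayes' rule sequentially, carrying P(faulty) forward.
After 'normal': P(faulty) = 0.15·0.5000 / (0.15·0.5000 + 0.35·0.5000) ≈ 0.3000
After 'high': P(faulty) = 0.85·0.3000 / (0.85·0.3000 + 0.65·0.7000) ≈ 0.3592
After 'high': P(faulty) = 0.85·0.3592 / (0.85·0.3592 + 0.65·0.6408) ≈ 0.4229

0.423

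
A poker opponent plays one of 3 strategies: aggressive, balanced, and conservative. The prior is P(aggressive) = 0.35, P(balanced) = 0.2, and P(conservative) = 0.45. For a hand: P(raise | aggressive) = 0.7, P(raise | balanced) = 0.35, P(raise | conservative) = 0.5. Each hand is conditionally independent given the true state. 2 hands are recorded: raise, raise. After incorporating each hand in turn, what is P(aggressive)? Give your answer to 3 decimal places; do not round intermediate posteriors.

0.556

After 'raise': normaliser = 0.7·0.3500 + 0.35·0.2000 + 0.5·0.4500; P(aggressive) ≈ 0.4537, P(balanced) ≈ 0.1296, P(conservative) ≈ 0.4167
After 'raise': normaliser = 0.7·0.4537 + 0.35·0.1296 + 0.5·0.4167; P(aggressive) ≈ 0.5559, P(balanced) ≈ 0.0794, P(conservative) ≈ 0.3647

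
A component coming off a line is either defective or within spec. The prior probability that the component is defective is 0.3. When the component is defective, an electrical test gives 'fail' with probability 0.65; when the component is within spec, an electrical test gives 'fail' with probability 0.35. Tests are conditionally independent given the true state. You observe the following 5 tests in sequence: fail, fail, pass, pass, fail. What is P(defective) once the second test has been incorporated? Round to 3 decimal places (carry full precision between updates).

After 'fail': P(defective) = 0.65·0.3000 / (0.65·0.3000 + 0.35·0.7000) ≈ 0.4432
After 'fail': P(defective) = 0.65·0.4432 / (0.65·0.4432 + 0.35·0.5568) ≈ 0.5965

0.596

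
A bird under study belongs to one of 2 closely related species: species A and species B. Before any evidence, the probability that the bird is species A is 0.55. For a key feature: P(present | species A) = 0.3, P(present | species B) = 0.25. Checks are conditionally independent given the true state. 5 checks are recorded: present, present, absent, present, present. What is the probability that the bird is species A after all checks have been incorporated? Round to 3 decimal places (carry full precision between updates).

0.703

Apply Bayes' rule sequentially, carrying P(species A) forward.
After 'present': P(species A) = 0.3·0.5500 / (0.3·0.5500 + 0.25·0.4500) ≈ 0.5946
After 'present': P(species A) = 0.3·0.5946 / (0.3·0.5946 + 0.25·0.4054) ≈ 0.6377
After 'absent': P(species A) = 0.7·0.6377 / (0.7·0.6377 + 0.75·0.3623) ≈ 0.6216
After 'present': P(species A) = 0.3·0.6216 / (0.3·0.6216 + 0.25·0.3784) ≈ 0.6634
After 'present': P(species A) = 0.3·0.6634 / (0.3·0.6634 + 0.25·0.3366) ≈ 0.7029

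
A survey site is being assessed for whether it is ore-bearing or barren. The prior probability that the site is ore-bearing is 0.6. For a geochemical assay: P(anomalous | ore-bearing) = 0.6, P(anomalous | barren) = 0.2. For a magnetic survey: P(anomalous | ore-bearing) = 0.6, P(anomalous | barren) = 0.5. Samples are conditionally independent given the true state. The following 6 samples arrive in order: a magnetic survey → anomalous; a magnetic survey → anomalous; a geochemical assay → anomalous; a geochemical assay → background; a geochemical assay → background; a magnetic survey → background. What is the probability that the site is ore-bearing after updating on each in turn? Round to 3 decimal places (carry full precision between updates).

0.564

Apply Bayes' rule sequentially, carrying P(ore) forward.
After a magnetic survey='anomalous': P(ore) = 0.6·0.6000 / (0.6·0.6000 + 0.5·0.4000) ≈ 0.6429
After a magnetic survey='anomalous': P(ore) = 0.6·0.6429 / (0.6·0.6429 + 0.5·0.3571) ≈ 0.6835
After a geochemical assay='anomalous': P(ore) = 0.6·0.6835 / (0.6·0.6835 + 0.2·0.3165) ≈ 0.8663
After a geochemical assay='background': P(ore) = 0.4·0.8663 / (0.4·0.8663 + 0.8·0.1337) ≈ 0.7642
After a geochemical assay='background': P(ore) = 0.4·0.7642 / (0.4·0.7642 + 0.8·0.2358) ≈ 0.6183
After a magnetic survey='background': P(ore) = 0.4·0.6183 / (0.4·0.6183 + 0.5·0.3817) ≈ 0.5645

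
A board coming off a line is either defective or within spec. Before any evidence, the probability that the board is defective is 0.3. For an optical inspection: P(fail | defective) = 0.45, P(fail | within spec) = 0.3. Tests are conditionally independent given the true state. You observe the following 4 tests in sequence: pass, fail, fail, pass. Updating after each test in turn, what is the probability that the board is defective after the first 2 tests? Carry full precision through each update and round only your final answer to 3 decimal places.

0.336

Each posterior becomes the prior for the next update.
After 'pass': P(defective) = 0.55·0.3000 / (0.55·0.3000 + 0.7·0.7000) ≈ 0.2519
After 'fail': P(defective) = 0.45·0.2519 / (0.45·0.2519 + 0.3·0.7481) ≈ 0.3356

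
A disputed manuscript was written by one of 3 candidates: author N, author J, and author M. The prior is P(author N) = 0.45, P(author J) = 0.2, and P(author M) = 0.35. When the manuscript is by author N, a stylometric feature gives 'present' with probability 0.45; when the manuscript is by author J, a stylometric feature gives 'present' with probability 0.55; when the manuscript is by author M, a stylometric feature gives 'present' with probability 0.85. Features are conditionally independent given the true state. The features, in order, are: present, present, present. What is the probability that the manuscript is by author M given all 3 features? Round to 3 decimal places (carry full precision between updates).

0.743

Each posterior becomes the prior for the next update.
After 'present': normaliser = 0.45·0.4500 + 0.55·0.2000 + 0.85·0.3500; P(author N) ≈ 0.3320, P(author J) ≈ 0.1803, P(author M) ≈ 0.4877
After 'present': normaliser = 0.45·0.3320 + 0.55·0.1803 + 0.85·0.4877; P(author N) ≈ 0.2253, P(author J) ≈ 0.1496, P(author M) ≈ 0.6252
After 'present': normaliser = 0.45·0.2253 + 0.55·0.1496 + 0.85·0.6252; P(author N) ≈ 0.1418, P(author J) ≈ 0.1150, P(author M) ≈ 0.7432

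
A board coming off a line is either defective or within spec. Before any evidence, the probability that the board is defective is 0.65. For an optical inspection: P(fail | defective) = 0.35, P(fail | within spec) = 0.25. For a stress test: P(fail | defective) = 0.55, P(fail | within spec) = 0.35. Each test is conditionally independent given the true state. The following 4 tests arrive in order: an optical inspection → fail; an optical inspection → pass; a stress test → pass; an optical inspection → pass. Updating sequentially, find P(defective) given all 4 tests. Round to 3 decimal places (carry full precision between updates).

0.575

After an optical inspection='fail': P(defective) = 0.35·0.6500 / (0.35·0.6500 + 0.25·0.3500) ≈ 0.7222
After an optical inspection='pass': P(defective) = 0.65·0.7222 / (0.65·0.7222 + 0.75·0.2778) ≈ 0.6926
After a stress test='pass': P(defective) = 0.45·0.6926 / (0.45·0.6926 + 0.65·0.3074) ≈ 0.6094
After an optical inspection='pass': P(defective) = 0.65·0.6094 / (0.65·0.6094 + 0.75·0.3906) ≈ 0.5748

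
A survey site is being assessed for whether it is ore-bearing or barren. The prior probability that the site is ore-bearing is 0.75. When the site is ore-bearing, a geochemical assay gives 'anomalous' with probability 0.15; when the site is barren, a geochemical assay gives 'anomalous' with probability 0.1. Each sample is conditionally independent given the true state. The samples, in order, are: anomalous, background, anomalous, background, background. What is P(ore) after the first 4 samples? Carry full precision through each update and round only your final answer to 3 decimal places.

0.858

After 'anomalous': P(ore) = 0.15·0.7500 / (0.15·0.7500 + 0.1·0.2500) ≈ 0.8182
After 'background': P(ore) = 0.85·0.8182 / (0.85·0.8182 + 0.9·0.1818) ≈ 0.8095
After 'anomalous': P(ore) = 0.15·0.8095 / (0.15·0.8095 + 0.1·0.1905) ≈ 0.8644
After 'background': P(ore) = 0.85·0.8644 / (0.85·0.8644 + 0.9·0.1356) ≈ 0.8576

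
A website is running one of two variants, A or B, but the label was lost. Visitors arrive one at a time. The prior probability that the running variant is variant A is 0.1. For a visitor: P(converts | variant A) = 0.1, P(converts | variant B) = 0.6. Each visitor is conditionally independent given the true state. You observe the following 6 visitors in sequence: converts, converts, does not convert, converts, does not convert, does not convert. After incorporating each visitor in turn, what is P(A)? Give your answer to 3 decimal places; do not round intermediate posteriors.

0.006

After 'converts': P(A) = 0.1·0.1000 / (0.1·0.1000 + 0.6·0.9000) ≈ 0.0182
After 'converts': P(A) = 0.1·0.0182 / (0.1·0.0182 + 0.6·0.9818) ≈ 0.0031
After 'does not convert': P(A) = 0.9·0.0031 / (0.9·0.0031 + 0.4·0.9969) ≈ 0.0069
After 'converts': P(A) = 0.1·0.0069 / (0.1·0.0069 + 0.6·0.9931) ≈ 0.0012
After 'does not convert': P(A) = 0.9·0.0012 / (0.9·0.0012 + 0.4·0.9988) ≈ 0.0026
After 'does not convert': P(A) = 0.9·0.0026 / (0.9·0.0026 + 0.4·0.9974) ≈ 0.0058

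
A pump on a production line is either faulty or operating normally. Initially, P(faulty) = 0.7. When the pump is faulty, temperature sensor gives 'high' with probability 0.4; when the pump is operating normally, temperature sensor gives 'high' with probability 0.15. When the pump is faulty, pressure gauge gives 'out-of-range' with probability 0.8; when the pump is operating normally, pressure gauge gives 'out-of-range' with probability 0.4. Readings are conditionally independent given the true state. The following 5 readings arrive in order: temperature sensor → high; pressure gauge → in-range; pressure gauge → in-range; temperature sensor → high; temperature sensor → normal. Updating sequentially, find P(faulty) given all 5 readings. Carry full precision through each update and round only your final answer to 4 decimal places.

Each posterior becomes the prior for the next update.
After temperature sensor='high': P(faulty) = 0.4·0.7000 / (0.4·0.7000 + 0.15·0.3000) ≈ 0.8615
After pressure gauge='in-range': P(faulty) = 0.2·0.8615 / (0.2·0.8615 + 0.6·0.1385) ≈ 0.6747
After pressure gauge='in-range': P(faulty) = 0.2·0.6747 / (0.2·0.6747 + 0.6·0.3253) ≈ 0.4088
After temperature sensor='high': P(faulty) = 0.4·0.4088 / (0.4·0.4088 + 0.15·0.5912) ≈ 0.6483
After temperature sensor='normal': P(faulty) = 0.6·0.6483 / (0.6·0.6483 + 0.85·0.3517) ≈ 0.5655

0.5655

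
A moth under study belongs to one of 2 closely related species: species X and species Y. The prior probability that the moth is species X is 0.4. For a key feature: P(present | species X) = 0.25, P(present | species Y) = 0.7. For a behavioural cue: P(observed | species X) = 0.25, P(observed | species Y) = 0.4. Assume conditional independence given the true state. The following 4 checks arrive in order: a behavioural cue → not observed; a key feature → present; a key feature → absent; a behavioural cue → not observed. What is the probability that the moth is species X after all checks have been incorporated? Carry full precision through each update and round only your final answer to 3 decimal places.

0.482

After a behavioural cue='not observed': P(species X) = 0.75·0.4000 / (0.75·0.4000 + 0.6·0.6000) ≈ 0.4545
After a key feature='present': P(species X) = 0.25·0.4545 / (0.25·0.4545 + 0.7·0.5455) ≈ 0.2294
After a key feature='absent': P(species X) = 0.75·0.2294 / (0.75·0.2294 + 0.3·0.7706) ≈ 0.4266
After a behavioural cue='not observed': P(species X) = 0.75·0.4266 / (0.75·0.4266 + 0.6·0.5734) ≈ 0.4819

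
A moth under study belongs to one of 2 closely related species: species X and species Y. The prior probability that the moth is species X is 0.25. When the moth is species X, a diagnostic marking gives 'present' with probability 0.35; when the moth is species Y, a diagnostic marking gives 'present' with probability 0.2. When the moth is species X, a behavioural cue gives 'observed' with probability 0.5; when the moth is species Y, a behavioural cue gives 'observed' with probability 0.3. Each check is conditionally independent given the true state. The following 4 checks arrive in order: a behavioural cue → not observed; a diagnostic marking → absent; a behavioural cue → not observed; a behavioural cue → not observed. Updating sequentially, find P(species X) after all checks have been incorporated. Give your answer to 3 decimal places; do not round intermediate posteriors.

Apply Bayes' rule sequentially, carrying P(species X) forward.
After a behavioural cue='not observed': P(species X) = 0.5·0.2500 / (0.5·0.2500 + 0.7·0.7500) ≈ 0.1923
After a diagnostic marking='absent': P(species X) = 0.65·0.1923 / (0.65·0.1923 + 0.8·0.8077) ≈ 0.1621
After a behavioural cue='not observed': P(species X) = 0.5·0.1621 / (0.5·0.1621 + 0.7·0.8379) ≈ 0.1214
After a behavioural cue='not observed': P(species X) = 0.5·0.1214 / (0.5·0.1214 + 0.7·0.8786) ≈ 0.0898

0.090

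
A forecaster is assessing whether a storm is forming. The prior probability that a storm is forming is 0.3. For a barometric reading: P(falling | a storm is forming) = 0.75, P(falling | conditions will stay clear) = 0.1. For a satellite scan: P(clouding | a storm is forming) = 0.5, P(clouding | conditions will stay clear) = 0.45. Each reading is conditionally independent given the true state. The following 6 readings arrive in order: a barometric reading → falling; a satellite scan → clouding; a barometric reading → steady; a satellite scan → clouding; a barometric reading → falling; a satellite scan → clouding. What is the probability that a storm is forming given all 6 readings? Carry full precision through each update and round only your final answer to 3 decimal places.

0.902

Apply Bayes' rule sequentially, carrying P(storm) forward.
After a barometric reading='falling': P(storm) = 0.75·0.3000 / (0.75·0.3000 + 0.1·0.7000) ≈ 0.7627
After a satellite scan='clouding': P(storm) = 0.5·0.7627 / (0.5·0.7627 + 0.45·0.2373) ≈ 0.7812
After a barometric reading='steady': P(storm) = 0.25·0.7812 / (0.25·0.7812 + 0.9·0.2188) ≈ 0.4980
After a satellite scan='clouding': P(storm) = 0.5·0.4980 / (0.5·0.4980 + 0.45·0.5020) ≈ 0.5243
After a barometric reading='falling': P(storm) = 0.75·0.5243 / (0.75·0.5243 + 0.1·0.4757) ≈ 0.8921
After a satellite scan='clouding': P(storm) = 0.5·0.8921 / (0.5·0.8921 + 0.45·0.1079) ≈ 0.9018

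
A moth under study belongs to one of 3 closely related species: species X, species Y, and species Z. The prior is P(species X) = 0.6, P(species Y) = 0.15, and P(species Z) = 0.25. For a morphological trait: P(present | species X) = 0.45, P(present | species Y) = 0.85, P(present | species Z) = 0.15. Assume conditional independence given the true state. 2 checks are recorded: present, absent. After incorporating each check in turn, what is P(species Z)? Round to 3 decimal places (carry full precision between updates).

0.160

After 'present': normaliser = 0.45·0.6000 + 0.85·0.1500 + 0.15·0.2500; P(species X) ≈ 0.6207, P(species Y) ≈ 0.2931, P(species Z) ≈ 0.0862
After 'absent': normaliser = 0.55·0.6207 + 0.15·0.2931 + 0.85·0.0862; P(species X) ≈ 0.7444, P(species Y) ≈ 0.0959, P(species Z) ≈ 0.1598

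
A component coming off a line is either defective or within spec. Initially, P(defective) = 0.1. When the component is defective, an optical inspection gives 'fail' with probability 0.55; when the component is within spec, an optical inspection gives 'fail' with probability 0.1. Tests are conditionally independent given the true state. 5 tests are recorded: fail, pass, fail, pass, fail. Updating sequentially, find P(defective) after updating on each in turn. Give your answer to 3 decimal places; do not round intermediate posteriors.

0.822

After 'fail': P(defective) = 0.55·0.1000 / (0.55·0.1000 + 0.1·0.9000) ≈ 0.3793
After 'pass': P(defective) = 0.45·0.3793 / (0.45·0.3793 + 0.9·0.6207) ≈ 0.2340
After 'fail': P(defective) = 0.55·0.2340 / (0.55·0.2340 + 0.1·0.7660) ≈ 0.6269
After 'pass': P(defective) = 0.45·0.6269 / (0.45·0.6269 + 0.9·0.3731) ≈ 0.4566
After 'fail': P(defective) = 0.55·0.4566 / (0.55·0.4566 + 0.1·0.5434) ≈ 0.8221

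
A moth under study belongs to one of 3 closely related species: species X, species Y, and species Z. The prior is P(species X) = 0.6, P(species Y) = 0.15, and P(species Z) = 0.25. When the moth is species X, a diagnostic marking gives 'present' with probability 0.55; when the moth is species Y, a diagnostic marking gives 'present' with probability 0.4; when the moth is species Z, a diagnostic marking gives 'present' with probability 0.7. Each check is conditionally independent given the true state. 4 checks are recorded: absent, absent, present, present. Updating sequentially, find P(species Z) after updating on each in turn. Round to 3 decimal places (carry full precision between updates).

After 'absent': normaliser = 0.45·0.6000 + 0.6·0.1500 + 0.3·0.2500; P(species X) ≈ 0.6207, P(species Y) ≈ 0.2069, P(species Z) ≈ 0.1724
After 'absent': normaliser = 0.45·0.6207 + 0.6·0.2069 + 0.3·0.1724; P(species X) ≈ 0.6136, P(species Y) ≈ 0.2727, P(species Z) ≈ 0.1136
After 'present': normaliser = 0.55·0.6136 + 0.4·0.2727 + 0.7·0.1136; P(species X) ≈ 0.6415, P(species Y) ≈ 0.2073, P(species Z) ≈ 0.1512
After 'present': normaliser = 0.55·0.6415 + 0.4·0.2073 + 0.7·0.1512; P(species X) ≈ 0.6514, P(species Y) ≈ 0.1531, P(species Z) ≈ 0.1954

0.195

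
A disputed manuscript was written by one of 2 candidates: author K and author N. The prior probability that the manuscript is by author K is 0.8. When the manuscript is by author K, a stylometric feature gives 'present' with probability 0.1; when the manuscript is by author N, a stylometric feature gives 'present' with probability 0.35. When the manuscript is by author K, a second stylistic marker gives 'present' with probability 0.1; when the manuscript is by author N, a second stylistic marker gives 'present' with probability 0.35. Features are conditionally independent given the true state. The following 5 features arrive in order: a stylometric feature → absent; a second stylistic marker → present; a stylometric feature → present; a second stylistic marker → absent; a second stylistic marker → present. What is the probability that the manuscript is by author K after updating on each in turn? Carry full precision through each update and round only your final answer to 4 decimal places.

0.1517

After a stylometric feature='absent': P(author K) = 0.9·0.8000 / (0.9·0.8000 + 0.65·0.2000) ≈ 0.8471
After a second stylistic marker='present': P(author K) = 0.1·0.8471 / (0.1·0.8471 + 0.35·0.1529) ≈ 0.6128
After a stylometric feature='present': P(author K) = 0.1·0.6128 / (0.1·0.6128 + 0.35·0.3872) ≈ 0.3114
After a second stylistic marker='absent': P(author K) = 0.9·0.3114 / (0.9·0.3114 + 0.65·0.6886) ≈ 0.3850
After a second stylistic marker='present': P(author K) = 0.1·0.3850 / (0.1·0.3850 + 0.35·0.6150) ≈ 0.1517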